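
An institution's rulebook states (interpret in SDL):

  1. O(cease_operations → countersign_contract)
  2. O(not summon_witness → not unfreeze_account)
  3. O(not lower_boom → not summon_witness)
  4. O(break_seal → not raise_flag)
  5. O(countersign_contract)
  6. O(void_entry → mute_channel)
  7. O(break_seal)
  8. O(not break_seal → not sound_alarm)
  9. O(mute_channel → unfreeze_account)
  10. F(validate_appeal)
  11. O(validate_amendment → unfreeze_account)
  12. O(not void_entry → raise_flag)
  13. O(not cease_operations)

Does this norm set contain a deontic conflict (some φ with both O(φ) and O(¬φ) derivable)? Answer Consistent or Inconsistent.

Consistent

Premise 1 is O(cease_operations → countersign_contract); even if O(countersign_contract) held, inferring O(cease_operations) would be affirming the consequent — invalid.
So O(cease_operations) is not derivable, and the apparent clash with O(not cease_operations) does not arise.
A world satisfying every obligation exists (e.g. break_seal=true, cease_operations=false, countersign_contract=true, lower_boom=true, mute_channel=true, raise_flag=false, sound_alarm=false, summon_witness=true, unfreeze_account=true, validate_amendment=false, validate_appeal=false, void_entry=true); no atom is both obligatory and forbidden, so the set is consistent.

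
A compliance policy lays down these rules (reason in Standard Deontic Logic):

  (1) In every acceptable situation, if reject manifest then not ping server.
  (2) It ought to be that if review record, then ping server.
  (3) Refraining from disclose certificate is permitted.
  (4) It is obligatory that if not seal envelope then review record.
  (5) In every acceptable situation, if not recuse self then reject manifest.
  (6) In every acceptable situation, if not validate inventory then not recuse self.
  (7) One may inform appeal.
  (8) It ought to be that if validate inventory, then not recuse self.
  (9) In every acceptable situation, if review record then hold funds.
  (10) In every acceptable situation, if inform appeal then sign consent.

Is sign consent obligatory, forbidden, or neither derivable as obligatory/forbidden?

Neither

Premise 10 is O(inform_appeal → sign_consent), but O(inform_appeal) is not derivable from the premises (the permission P(inform_appeal) asserts only ¬O(¬inform_appeal), not O(inform_appeal)), so it does not yield O(sign_consent).
No premise or chain of K-axiom applications forces O(sign_consent), and none forces O(¬sign_consent). So sign_consent is neither obligatory nor forbidden under these norms.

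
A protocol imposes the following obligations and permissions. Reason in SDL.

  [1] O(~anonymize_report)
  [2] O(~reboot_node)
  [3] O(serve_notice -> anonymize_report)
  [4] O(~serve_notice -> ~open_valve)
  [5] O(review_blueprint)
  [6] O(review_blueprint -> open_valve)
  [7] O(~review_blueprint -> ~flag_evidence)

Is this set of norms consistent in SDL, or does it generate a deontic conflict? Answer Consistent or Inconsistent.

Inconsistent

Premise 5 gives O(review_blueprint).
Applying K to premise 6 (O(review_blueprint -> open_valve)) and O(review_blueprint) yields O(open_valve).
The contrapositive of premise 4 (O(~serve_notice -> ~open_valve)) is O(open_valve -> serve_notice), and O(open_valve) is already established, so O(serve_notice).
From O(serve_notice) and premise 3, O(serve_notice -> anonymize_report), we obtain O(anonymize_report).
Yet premise 1 states O(~anonymize_report).
We now have both O(anonymize_report) and O(~anonymize_report) — anonymize_report is simultaneously obligatory and forbidden, violating the D-axiom.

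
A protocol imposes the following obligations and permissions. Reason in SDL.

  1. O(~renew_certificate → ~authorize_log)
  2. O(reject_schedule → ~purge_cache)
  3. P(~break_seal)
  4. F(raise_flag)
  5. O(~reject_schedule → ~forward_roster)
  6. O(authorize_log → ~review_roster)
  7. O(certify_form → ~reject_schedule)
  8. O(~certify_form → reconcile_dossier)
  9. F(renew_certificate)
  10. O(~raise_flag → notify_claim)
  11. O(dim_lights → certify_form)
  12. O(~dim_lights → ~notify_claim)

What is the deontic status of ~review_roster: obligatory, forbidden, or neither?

Neither

Premise 6 is O(authorize_log → ~review_roster), but O(authorize_log) is not derivable from the premises, so it does not yield O(~review_roster).
No premise or chain of K-axiom applications forces O(~review_roster), and none forces O(review_roster). So ~review_roster is neither obligatory nor forbidden under these norms.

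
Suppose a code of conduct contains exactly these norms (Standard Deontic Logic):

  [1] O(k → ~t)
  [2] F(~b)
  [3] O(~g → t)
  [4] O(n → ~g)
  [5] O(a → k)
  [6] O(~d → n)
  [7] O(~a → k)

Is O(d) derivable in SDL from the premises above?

By case analysis on ~a: premise 7 gives O(~a → k) and premise 5 gives O(a → k), so O(k) either way.
Applying K to premise 1 (O(k → ~t)) and O(k) yields O(~t).
Premise 3, O(~g → t), contraposes to O(~t → g); with O(~t) we get O(g).
Premise 4 is O(n → ~g); contrapositively O(g → ~n). Since O(g) holds, K gives O(~n).
The contrapositive of premise 6 (O(~d → n)) is O(~n → d), and O(~n) is already established, so O(d).
Premise 2 does not contribute to this derivation.
So O(d) follows.

Yes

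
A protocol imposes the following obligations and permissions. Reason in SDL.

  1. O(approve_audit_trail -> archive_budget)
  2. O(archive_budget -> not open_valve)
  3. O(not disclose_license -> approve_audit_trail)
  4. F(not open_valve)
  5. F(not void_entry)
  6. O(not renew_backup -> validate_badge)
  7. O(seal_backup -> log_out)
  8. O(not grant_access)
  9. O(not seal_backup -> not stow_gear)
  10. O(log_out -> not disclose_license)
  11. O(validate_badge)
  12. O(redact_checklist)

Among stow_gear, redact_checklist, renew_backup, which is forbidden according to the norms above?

Premise 4 is F(not open_valve), i.e. O(open_valve).
The contrapositive of premise 2 (O(archive_budget -> not open_valve)) is O(open_valve -> not archive_budget), and O(open_valve) is already established, so O(not archive_budget).
Premise 1 is O(approve_audit_trail -> archive_budget); contrapositively O(not archive_budget -> not approve_audit_trail). Since O(not archive_budget) holds, K gives O(not approve_audit_trail).
Premise 3, O(not disclose_license -> approve_audit_trail), contraposes to O(not approve_audit_trail -> disclose_license); with O(not approve_audit_trail) we get O(disclose_license).
Premise 10 is O(log_out -> not disclose_license); contrapositively O(disclose_license -> not log_out). Since O(disclose_license) holds, K gives O(not log_out).
Premise 7, O(seal_backup -> log_out), contraposes to O(not log_out -> not seal_backup); with O(not log_out) we get O(not seal_backup).
With premise 9, O(not seal_backup -> not stow_gear), the K-axiom yields O(not stow_gear).
So O(not stow_gear) holds, i.e. stow_gear is forbidden. None of the other listed options is forbidden under the premises.

stow_gear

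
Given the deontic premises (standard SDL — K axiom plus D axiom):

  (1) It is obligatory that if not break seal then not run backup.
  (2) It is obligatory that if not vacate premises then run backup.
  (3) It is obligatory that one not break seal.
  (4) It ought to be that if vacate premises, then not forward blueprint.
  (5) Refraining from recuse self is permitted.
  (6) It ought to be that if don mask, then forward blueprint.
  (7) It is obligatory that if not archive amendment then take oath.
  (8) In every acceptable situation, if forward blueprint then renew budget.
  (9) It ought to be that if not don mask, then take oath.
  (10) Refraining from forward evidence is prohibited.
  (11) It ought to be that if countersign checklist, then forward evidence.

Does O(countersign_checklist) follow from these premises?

No

Premise 11 is O(countersign_checklist → forward_evidence); even if O(forward_evidence) held, inferring O(countersign_checklist) would be affirming the consequent — invalid.
No other premise forces O(countersign_checklist). An ideal world satisfying every premise can still have countersign_checklist false, so O(countersign_checklist) is not derivable.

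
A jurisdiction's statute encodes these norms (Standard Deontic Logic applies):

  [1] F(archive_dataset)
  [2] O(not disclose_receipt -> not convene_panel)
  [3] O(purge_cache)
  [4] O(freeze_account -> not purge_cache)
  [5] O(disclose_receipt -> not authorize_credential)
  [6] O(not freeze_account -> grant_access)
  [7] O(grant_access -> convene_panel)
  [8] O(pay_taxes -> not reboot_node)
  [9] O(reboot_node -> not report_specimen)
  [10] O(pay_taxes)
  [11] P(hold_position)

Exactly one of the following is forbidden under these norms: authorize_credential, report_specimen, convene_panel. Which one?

authorize_credential

From premise 3 we have O(purge_cache).
The contrapositive of premise 4 (O(freeze_account -> not purge_cache)) is O(purge_cache -> not freeze_account), and O(purge_cache) is already established, so O(not freeze_account).
Premise 6 is O(not freeze_account -> grant_access); since O(not freeze_account), deontic closure gives O(grant_access).
With premise 7, O(grant_access -> convene_panel), the K-axiom yields O(convene_panel).
Premise 2, O(not disclose_receipt -> not convene_panel), contraposes to O(convene_panel -> disclose_receipt); with O(convene_panel) we get O(disclose_receipt).
From O(disclose_receipt) and premise 5, O(disclose_receipt -> not authorize_credential), we obtain O(not authorize_credential).
So O(not authorize_credential) holds, i.e. authorize_credential is forbidden. None of the other listed options is forbidden under the premises.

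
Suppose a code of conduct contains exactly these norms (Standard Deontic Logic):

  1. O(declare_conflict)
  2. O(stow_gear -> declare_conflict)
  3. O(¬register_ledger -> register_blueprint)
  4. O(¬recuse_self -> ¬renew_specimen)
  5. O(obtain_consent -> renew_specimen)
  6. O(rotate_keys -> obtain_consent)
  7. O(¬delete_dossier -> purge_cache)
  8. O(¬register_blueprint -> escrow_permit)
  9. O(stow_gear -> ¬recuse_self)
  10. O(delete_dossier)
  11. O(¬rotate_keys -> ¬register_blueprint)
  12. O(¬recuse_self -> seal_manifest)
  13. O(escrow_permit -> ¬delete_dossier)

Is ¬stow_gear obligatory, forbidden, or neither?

Premise 10 states O(delete_dossier) outright.
Premise 13, O(escrow_permit -> ¬delete_dossier), contraposes to O(delete_dossier -> ¬escrow_permit); with O(delete_dossier) we get O(¬escrow_permit).
The contrapositive of premise 8 (O(¬register_blueprint -> escrow_permit)) is O(¬escrow_permit -> register_blueprint), and O(¬escrow_permit) is already established, so O(register_blueprint).
Premise 11 is O(¬rotate_keys -> ¬register_blueprint); contrapositively O(register_blueprint -> rotate_keys). Since O(register_blueprint) holds, K gives O(rotate_keys).
From O(rotate_keys) and premise 6, O(rotate_keys -> obtain_consent), we obtain O(obtain_consent).
With premise 5, O(obtain_consent -> renew_specimen), the K-axiom yields O(renew_specimen).
Premise 4, O(¬recuse_self -> ¬renew_specimen), contraposes to O(renew_specimen -> recuse_self); with O(renew_specimen) we get O(recuse_self).
Premise 9 is O(stow_gear -> ¬recuse_self); contrapositively O(recuse_self -> ¬stow_gear). Since O(recuse_self) holds, K gives O(¬stow_gear).
Premises 1, 2, 3, 7, 12 do not contribute to this derivation.
Hence ¬stow_gear is obligatory.

Obligatory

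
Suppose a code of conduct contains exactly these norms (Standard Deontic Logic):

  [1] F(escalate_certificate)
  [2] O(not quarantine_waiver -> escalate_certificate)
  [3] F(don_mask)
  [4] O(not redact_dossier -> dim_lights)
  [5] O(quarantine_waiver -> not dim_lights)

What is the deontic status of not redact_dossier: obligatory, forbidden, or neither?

Forbidden

Premise 1, F(escalate_certificate), is equivalent to O(not escalate_certificate).
Premise 2 is O(not quarantine_waiver -> escalate_certificate); contrapositively O(not escalate_certificate -> quarantine_waiver). Since O(not escalate_certificate) holds, K gives O(quarantine_waiver).
With premise 5, O(quarantine_waiver -> not dim_lights), the K-axiom yields O(not dim_lights).
The contrapositive of premise 4 (O(not redact_dossier -> dim_lights)) is O(not dim_lights -> redact_dossier), and O(not dim_lights) is already established, so O(redact_dossier).
Premise 3 does not contribute to this derivation.
Thus O(redact_dossier), which is F(not redact_dossier): not redact_dossier is forbidden.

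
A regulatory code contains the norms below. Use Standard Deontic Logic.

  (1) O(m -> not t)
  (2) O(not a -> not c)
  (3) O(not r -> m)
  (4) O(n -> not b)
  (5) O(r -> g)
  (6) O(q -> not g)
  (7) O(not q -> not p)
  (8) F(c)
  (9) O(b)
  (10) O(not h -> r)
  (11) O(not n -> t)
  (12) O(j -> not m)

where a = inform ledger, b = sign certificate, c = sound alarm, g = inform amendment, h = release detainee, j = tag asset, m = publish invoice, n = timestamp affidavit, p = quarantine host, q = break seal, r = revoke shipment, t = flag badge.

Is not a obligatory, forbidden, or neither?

Neither

Premise 2 is O(not a -> not c); even if O(not c) held, inferring O(not a) would be affirming the consequent — invalid.
No premise or chain of K-axiom applications forces O(not a), and none forces O(a). So not a is neither obligatory nor forbidden under these norms.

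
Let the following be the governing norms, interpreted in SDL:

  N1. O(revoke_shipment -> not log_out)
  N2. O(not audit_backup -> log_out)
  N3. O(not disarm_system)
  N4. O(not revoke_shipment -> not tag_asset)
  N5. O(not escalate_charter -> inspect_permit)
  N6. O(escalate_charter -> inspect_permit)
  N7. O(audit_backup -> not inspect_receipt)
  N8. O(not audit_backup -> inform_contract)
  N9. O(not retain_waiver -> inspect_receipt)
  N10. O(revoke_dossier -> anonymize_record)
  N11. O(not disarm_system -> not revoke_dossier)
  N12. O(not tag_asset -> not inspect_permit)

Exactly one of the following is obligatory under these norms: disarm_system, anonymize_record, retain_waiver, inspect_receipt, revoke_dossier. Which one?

By case analysis on not escalate_charter: premise 5 gives O(not escalate_charter -> inspect_permit) and premise 6 gives O(escalate_charter -> inspect_permit), so O(inspect_permit) either way.
The contrapositive of premise 12 (O(not tag_asset -> not inspect_permit)) is O(inspect_permit -> tag_asset), and O(inspect_permit) is already established, so O(tag_asset).
Premise 4 is O(not revoke_shipment -> not tag_asset); contrapositively O(tag_asset -> revoke_shipment). Since O(tag_asset) holds, K gives O(revoke_shipment).
Premise 1 is O(revoke_shipment -> not log_out); since O(revoke_shipment), deontic closure gives O(not log_out).
Premise 2 is O(not audit_backup -> log_out); contrapositively O(not log_out -> audit_backup). Since O(not log_out) holds, K gives O(audit_backup).
From O(audit_backup) and premise 7, O(audit_backup -> not inspect_receipt), we obtain O(not inspect_receipt).
Premise 9, O(not retain_waiver -> inspect_receipt), contraposes to O(not inspect_receipt -> retain_waiver); with O(not inspect_receipt) we get O(retain_waiver).
So O(retain_waiver) holds — retain_waiver is obligatory. None of the other listed options is made obligatory by any chain of premises.

retain_waiver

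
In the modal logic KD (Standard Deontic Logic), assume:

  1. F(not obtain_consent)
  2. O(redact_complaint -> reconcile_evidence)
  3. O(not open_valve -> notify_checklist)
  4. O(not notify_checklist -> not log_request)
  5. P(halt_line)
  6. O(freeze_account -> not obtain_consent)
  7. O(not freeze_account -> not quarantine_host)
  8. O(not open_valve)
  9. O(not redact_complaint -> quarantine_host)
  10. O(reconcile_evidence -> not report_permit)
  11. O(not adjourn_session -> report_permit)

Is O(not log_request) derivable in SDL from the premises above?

Premise 4 is O(not notify_checklist -> not log_request), but O(not notify_checklist) is not derivable from the premises, so it does not yield O(not log_request).
No other premise forces O(not log_request). An ideal world satisfying every premise can still have not log_request false, so O(not log_request) is not derivable.

No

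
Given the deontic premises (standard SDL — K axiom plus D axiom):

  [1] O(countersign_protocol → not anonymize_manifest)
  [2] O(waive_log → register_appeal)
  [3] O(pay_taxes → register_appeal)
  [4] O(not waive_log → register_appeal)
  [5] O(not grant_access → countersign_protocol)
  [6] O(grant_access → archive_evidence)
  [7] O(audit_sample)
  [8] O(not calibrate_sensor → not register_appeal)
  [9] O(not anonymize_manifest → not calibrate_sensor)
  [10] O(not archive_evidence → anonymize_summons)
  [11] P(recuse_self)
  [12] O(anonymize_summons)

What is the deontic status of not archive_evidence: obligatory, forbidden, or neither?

Premises 4 and 2 are O(not waive_log → register_appeal) and O(waive_log → register_appeal); every ideal world satisfies not waive_log or waive_log, so in either case register_appeal holds — hence O(register_appeal).
Premise 8 is O(not calibrate_sensor → not register_appeal); contrapositively O(register_appeal → calibrate_sensor). Since O(register_appeal) holds, K gives O(calibrate_sensor).
The contrapositive of premise 9 (O(not anonymize_manifest → not calibrate_sensor)) is O(calibrate_sensor → anonymize_manifest), and O(calibrate_sensor) is already established, so O(anonymize_manifest).
Premise 1 is O(countersign_protocol → not anonymize_manifest); contrapositively O(anonymize_manifest → not countersign_protocol). Since O(anonymize_manifest) holds, K gives O(not countersign_protocol).
Premise 5 is O(not grant_access → countersign_protocol); contrapositively O(not countersign_protocol → grant_access). Since O(not countersign_protocol) holds, K gives O(grant_access).
Applying K to premise 6 (O(grant_access → archive_evidence)) and O(grant_access) yields O(archive_evidence).
Premises 3, 7, 10, 11, 12 do not contribute to this derivation.
Thus O(archive_evidence), which is F(not archive_evidence): not archive_evidence is forbidden.

Forbidden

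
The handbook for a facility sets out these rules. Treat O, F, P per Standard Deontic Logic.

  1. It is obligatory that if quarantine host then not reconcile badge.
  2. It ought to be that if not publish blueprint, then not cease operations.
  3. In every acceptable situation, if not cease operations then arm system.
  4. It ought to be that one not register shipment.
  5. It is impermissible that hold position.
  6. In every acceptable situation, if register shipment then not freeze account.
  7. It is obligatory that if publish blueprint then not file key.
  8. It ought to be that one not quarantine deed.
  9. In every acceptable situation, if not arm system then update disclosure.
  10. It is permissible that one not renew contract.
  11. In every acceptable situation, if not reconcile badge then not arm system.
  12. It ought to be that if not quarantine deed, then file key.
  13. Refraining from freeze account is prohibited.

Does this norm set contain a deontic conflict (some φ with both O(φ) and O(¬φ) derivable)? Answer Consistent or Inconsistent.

Premise 6 is O(register_shipment → ¬freeze_account), but O(register_shipment) is not derivable from the premises, so it does not yield O(¬freeze_account).
So O(¬freeze_account) is not derivable, and the apparent clash with O(freeze_account) does not arise.
A world satisfying every obligation exists (e.g. arm_system=true, cease_operations=false, file_key=true, freeze_account=true, hold_position=false, publish_blueprint=false, quarantine_deed=false, quarantine_host=false, reconcile_badge=true, register_shipment=false, renew_contract=false, update_disclosure=false); no atom is both obligatory and forbidden, so the set is consistent.

Consistent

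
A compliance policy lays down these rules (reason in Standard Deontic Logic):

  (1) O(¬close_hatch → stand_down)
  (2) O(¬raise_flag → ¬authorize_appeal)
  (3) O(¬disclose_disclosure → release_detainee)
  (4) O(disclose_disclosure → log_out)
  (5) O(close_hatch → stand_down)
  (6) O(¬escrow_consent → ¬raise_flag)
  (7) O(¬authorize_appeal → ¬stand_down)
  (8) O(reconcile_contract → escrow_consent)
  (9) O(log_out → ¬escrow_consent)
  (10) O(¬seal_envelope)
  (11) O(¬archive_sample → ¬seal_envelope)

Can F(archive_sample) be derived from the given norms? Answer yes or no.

No

Premise 11 is O(¬archive_sample → ¬seal_envelope); even if O(¬seal_envelope) held, inferring O(¬archive_sample) would be affirming the consequent — invalid.
No other premise forces O(¬archive_sample). An ideal world satisfying every premise can still have archive_sample true, so F(archive_sample) is not derivable.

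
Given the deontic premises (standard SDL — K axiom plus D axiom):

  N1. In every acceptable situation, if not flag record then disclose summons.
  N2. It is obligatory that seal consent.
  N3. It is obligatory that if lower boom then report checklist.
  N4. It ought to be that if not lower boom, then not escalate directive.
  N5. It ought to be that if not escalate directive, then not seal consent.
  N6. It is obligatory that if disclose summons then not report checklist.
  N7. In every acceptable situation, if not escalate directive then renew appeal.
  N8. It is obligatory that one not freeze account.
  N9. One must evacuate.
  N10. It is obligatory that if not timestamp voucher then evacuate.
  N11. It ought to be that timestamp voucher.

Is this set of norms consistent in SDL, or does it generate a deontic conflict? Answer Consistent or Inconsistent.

Consistent

Premise 10 is O(¬timestamp_voucher → evacuate); even if O(evacuate) held, inferring O(¬timestamp_voucher) would be affirming the consequent — invalid.
So O(¬timestamp_voucher) is not derivable, and the apparent clash with O(timestamp_voucher) does not arise.
A world satisfying every obligation exists (e.g. disclose_summons=false, escalate_directive=true, evacuate=true, flag_record=true, freeze_account=false, lower_boom=true, renew_appeal=false, report_checklist=true, seal_consent=true, timestamp_voucher=true); no atom is both obligatory and forbidden, so the set is consistent.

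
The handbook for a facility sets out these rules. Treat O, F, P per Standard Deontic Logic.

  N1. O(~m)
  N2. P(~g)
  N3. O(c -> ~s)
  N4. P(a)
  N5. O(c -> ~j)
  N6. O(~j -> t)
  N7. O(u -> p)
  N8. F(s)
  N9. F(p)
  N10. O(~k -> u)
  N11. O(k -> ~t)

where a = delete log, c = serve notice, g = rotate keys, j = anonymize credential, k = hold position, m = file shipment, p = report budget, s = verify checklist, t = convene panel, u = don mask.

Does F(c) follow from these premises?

F(p) at premise 9 means O(~p).
The contrapositive of premise 7 (O(u -> p)) is O(~p -> ~u), and O(~p) is already established, so O(~u).
Premise 10, O(~k -> u), contraposes to O(~u -> k); with O(~u) we get O(k).
Applying K to premise 11 (O(k -> ~t)) and O(k) yields O(~t).
Premise 6 is O(~j -> t); contrapositively O(~t -> j). Since O(~t) holds, K gives O(j).
Premise 5, O(c -> ~j), contraposes to O(j -> ~c); with O(j) we get O(~c).
Premises 1, 2, 3, 4, 8 do not contribute to this derivation.
So O(~c) holds, i.e. F(c). The claim follows.

Yes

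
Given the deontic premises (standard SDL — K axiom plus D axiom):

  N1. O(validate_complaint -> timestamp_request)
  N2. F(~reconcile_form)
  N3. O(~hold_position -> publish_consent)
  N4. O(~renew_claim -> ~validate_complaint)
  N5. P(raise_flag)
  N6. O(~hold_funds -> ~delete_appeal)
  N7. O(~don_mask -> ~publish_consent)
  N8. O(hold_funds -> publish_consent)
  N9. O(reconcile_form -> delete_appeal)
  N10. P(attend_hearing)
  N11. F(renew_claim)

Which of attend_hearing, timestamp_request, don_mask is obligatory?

don_mask

F(~reconcile_form) at premise 2 means O(reconcile_form).
From O(reconcile_form) and premise 9, O(reconcile_form -> delete_appeal), we obtain O(delete_appeal).
Premise 6 is O(~hold_funds -> ~delete_appeal); contrapositively O(delete_appeal -> hold_funds). Since O(delete_appeal) holds, K gives O(hold_funds).
With premise 8, O(hold_funds -> publish_consent), the K-axiom yields O(publish_consent).
Premise 7, O(~don_mask -> ~publish_consent), contraposes to O(publish_consent -> don_mask); with O(publish_consent) we get O(don_mask).
So O(don_mask) holds — don_mask is obligatory. None of the other listed options is made obligatory by any chain of premises.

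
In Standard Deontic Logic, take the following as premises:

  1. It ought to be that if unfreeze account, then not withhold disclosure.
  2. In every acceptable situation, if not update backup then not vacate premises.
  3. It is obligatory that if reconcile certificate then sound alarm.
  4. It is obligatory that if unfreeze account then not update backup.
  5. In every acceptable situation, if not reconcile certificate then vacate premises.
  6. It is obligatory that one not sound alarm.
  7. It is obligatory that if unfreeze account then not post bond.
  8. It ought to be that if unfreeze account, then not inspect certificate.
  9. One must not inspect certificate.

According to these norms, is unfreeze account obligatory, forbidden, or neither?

Premise 6 states O(¬sound_alarm) outright.
The contrapositive of premise 3 (O(reconcile_certificate → sound_alarm)) is O(¬sound_alarm → ¬reconcile_certificate), and O(¬sound_alarm) is already established, so O(¬reconcile_certificate).
With premise 5, O(¬reconcile_certificate → vacate_premises), the K-axiom yields O(vacate_premises).
Premise 2 is O(¬update_backup → ¬vacate_premises); contrapositively O(vacate_premises → update_backup). Since O(vacate_premises) holds, K gives O(update_backup).
Premise 4, O(unfreeze_account → ¬update_backup), contraposes to O(update_backup → ¬unfreeze_account); with O(update_backup) we get O(¬unfreeze_account).
Premises 1, 7, 8, 9 do not contribute to this derivation.
Thus O(¬unfreeze_account), which is F(unfreeze_account): unfreeze_account is forbidden.

Forbidden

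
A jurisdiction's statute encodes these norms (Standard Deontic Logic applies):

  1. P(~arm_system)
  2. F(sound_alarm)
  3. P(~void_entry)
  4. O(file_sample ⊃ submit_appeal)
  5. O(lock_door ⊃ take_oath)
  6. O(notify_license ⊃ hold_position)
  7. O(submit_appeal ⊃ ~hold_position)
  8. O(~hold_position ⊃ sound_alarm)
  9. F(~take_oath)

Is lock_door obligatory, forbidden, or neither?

Premise 5 is O(lock_door ⊃ take_oath); even if O(take_oath) held, inferring O(lock_door) would be affirming the consequent — invalid.
No premise or chain of K-axiom applications forces O(lock_door), and none forces O(~lock_door). So lock_door is neither obligatory nor forbidden under these norms.

Neither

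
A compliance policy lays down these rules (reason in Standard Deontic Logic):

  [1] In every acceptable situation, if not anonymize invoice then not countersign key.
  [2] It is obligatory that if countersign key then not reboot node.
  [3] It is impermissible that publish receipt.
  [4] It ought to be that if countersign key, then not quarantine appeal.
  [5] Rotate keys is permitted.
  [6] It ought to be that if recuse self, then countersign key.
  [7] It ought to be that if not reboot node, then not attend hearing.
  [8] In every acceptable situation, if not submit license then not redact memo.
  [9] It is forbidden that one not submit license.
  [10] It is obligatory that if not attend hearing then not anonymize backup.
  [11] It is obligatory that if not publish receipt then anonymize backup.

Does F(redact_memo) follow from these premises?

Premise 8 is O(¬submit_license → ¬redact_memo), but O(¬submit_license) is not derivable from the premises, so it does not yield O(¬redact_memo).
No other premise forces O(¬redact_memo). An ideal world satisfying every premise can still have redact_memo true, so F(redact_memo) is not derivable.

No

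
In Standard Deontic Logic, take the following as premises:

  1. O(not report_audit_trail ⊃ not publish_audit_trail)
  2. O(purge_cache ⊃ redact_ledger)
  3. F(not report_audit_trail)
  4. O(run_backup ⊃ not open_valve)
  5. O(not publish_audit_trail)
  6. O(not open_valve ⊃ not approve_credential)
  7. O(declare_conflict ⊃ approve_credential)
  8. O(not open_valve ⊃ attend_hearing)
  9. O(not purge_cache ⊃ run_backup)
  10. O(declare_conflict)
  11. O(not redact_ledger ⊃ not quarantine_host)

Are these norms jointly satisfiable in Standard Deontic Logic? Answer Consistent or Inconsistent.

Consistent

Premise 1 is O(not report_audit_trail ⊃ not publish_audit_trail); even if O(not publish_audit_trail) held, inferring O(not report_audit_trail) would be affirming the consequent — invalid.
So O(not report_audit_trail) is not derivable, and the apparent clash with O(report_audit_trail) does not arise.
A world satisfying every obligation exists (e.g. approve_credential=true, attend_hearing=false, declare_conflict=true, open_valve=true, publish_audit_trail=false, purge_cache=true, quarantine_host=false, redact_ledger=true, report_audit_trail=true, run_backup=false); no atom is both obligatory and forbidden, so the set is consistent.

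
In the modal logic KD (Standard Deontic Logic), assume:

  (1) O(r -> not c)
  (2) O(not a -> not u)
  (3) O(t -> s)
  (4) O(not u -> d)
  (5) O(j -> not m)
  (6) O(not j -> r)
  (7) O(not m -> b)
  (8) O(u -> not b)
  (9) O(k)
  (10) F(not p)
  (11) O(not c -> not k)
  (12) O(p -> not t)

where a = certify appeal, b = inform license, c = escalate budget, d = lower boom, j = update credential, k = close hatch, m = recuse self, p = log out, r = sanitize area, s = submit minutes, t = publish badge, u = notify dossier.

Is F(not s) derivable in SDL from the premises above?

No

Premise 3 is O(t -> s), but O(t) is not derivable from the premises, so it does not yield O(s).
No other premise forces O(s). An ideal world satisfying every premise can still have not s true, so F(not s) is not derivable.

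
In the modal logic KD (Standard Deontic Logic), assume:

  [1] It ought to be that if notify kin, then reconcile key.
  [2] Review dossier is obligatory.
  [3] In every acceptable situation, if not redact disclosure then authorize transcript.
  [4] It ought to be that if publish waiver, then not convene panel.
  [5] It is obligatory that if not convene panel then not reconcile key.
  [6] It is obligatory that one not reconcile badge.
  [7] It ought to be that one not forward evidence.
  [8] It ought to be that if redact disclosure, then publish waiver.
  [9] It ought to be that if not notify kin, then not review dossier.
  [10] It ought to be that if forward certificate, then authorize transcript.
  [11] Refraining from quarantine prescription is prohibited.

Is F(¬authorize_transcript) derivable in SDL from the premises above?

Yes

Premise 2 states O(review_dossier) outright.
The contrapositive of premise 9 (O(¬notify_kin → ¬review_dossier)) is O(review_dossier → notify_kin), and O(review_dossier) is already established, so O(notify_kin).
With premise 1, O(notify_kin → reconcile_key), the K-axiom yields O(reconcile_key).
The contrapositive of premise 5 (O(¬convene_panel → ¬reconcile_key)) is O(reconcile_key → convene_panel), and O(reconcile_key) is already established, so O(convene_panel).
The contrapositive of premise 4 (O(publish_waiver → ¬convene_panel)) is O(convene_panel → ¬publish_waiver), and O(convene_panel) is already established, so O(¬publish_waiver).
Premise 8, O(redact_disclosure → publish_waiver), contraposes to O(¬publish_waiver → ¬redact_disclosure); with O(¬publish_waiver) we get O(¬redact_disclosure).
Applying K to premise 3 (O(¬redact_disclosure → authorize_transcript)) and O(¬redact_disclosure) yields O(authorize_transcript).
Premises 6, 7, 10, 11 do not contribute to this derivation.
So O(authorize_transcript) holds, i.e. F(¬authorize_transcript). The claim follows.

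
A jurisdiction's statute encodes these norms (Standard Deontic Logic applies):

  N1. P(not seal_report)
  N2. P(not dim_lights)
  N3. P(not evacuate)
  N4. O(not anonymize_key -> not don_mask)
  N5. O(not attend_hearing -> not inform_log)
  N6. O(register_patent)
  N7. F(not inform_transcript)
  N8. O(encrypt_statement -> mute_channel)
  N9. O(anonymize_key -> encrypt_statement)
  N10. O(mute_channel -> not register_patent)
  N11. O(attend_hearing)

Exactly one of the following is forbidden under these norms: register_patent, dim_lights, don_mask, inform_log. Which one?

don_mask

From premise 6 we have O(register_patent).
The contrapositive of premise 10 (O(mute_channel -> not register_patent)) is O(register_patent -> not mute_channel), and O(register_patent) is already established, so O(not mute_channel).
The contrapositive of premise 8 (O(encrypt_statement -> mute_channel)) is O(not mute_channel -> not encrypt_statement), and O(not mute_channel) is already established, so O(not encrypt_statement).
Premise 9, O(anonymize_key -> encrypt_statement), contraposes to O(not encrypt_statement -> not anonymize_key); with O(not encrypt_statement) we get O(not anonymize_key).
Applying K to premise 4 (O(not anonymize_key -> not don_mask)) and O(not anonymize_key) yields O(not don_mask).
So O(not don_mask) holds, i.e. don_mask is forbidden. None of the other listed options is forbidden under the premises.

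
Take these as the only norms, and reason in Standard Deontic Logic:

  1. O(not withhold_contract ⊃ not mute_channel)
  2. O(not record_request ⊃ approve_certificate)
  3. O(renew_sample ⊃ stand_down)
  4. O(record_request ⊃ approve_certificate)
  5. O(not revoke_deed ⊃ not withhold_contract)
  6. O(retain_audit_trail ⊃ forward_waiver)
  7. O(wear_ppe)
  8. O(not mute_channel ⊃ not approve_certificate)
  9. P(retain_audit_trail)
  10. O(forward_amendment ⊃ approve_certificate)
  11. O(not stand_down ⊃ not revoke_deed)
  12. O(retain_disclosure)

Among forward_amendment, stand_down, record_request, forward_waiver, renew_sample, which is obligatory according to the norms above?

Premises 2 and 4 cover both cases: O(not record_request ⊃ approve_certificate) and O(record_request ⊃ approve_certificate). Since not record_request ∨ record_request is a tautology, O(approve_certificate) follows.
The contrapositive of premise 8 (O(not mute_channel ⊃ not approve_certificate)) is O(approve_certificate ⊃ mute_channel), and O(approve_certificate) is already established, so O(mute_channel).
Premise 1, O(not withhold_contract ⊃ not mute_channel), contraposes to O(mute_channel ⊃ withhold_contract); with O(mute_channel) we get O(withhold_contract).
Premise 5, O(not revoke_deed ⊃ not withhold_contract), contraposes to O(withhold_contract ⊃ revoke_deed); with O(withhold_contract) we get O(revoke_deed).
Premise 11 is O(not stand_down ⊃ not revoke_deed); contrapositively O(revoke_deed ⊃ stand_down). Since O(revoke_deed) holds, K gives O(stand_down).
So O(stand_down) holds — stand_down is obligatory. None of the other listed options is made obligatory by any chain of premises.

stand_down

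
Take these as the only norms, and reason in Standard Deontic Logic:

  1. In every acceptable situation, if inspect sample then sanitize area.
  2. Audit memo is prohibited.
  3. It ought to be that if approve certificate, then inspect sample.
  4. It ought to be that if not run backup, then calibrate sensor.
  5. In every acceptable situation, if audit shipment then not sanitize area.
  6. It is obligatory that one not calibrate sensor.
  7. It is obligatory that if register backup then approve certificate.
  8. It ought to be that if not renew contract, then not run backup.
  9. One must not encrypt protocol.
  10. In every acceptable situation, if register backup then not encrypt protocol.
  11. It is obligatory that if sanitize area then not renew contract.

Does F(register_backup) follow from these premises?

Yes

Premise 6 states O(¬calibrate_sensor) outright.
Premise 4 is O(¬run_backup → calibrate_sensor); contrapositively O(¬calibrate_sensor → run_backup). Since O(¬calibrate_sensor) holds, K gives O(run_backup).
Premise 8 is O(¬renew_contract → ¬run_backup); contrapositively O(run_backup → renew_contract). Since O(run_backup) holds, K gives O(renew_contract).
The contrapositive of premise 11 (O(sanitize_area → ¬renew_contract)) is O(renew_contract → ¬sanitize_area), and O(renew_contract) is already established, so O(¬sanitize_area).
The contrapositive of premise 1 (O(inspect_sample → sanitize_area)) is O(¬sanitize_area → ¬inspect_sample), and O(¬sanitize_area) is already established, so O(¬inspect_sample).
Premise 3 is O(approve_certificate → inspect_sample); contrapositively O(¬inspect_sample → ¬approve_certificate). Since O(¬inspect_sample) holds, K gives O(¬approve_certificate).
The contrapositive of premise 7 (O(register_backup → approve_certificate)) is O(¬approve_certificate → ¬register_backup), and O(¬approve_certificate) is already established, so O(¬register_backup).
Premises 2, 5, 9, 10 do not contribute to this derivation.
So O(¬register_backup) holds, i.e. F(register_backup). The claim follows.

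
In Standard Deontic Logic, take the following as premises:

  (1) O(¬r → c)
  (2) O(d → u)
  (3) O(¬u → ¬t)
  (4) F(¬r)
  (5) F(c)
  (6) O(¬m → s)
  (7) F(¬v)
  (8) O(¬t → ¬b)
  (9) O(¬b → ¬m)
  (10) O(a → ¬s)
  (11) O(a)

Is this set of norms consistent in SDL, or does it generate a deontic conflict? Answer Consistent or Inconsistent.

Consistent

Premise 1 is O(¬r → c), but O(¬r) is not derivable from the premises, so it does not yield O(c).
So O(c) is not derivable, and the apparent clash with O(¬c) does not arise.
A world satisfying every obligation exists (e.g. a=true, b=true, c=false, d=false, m=true, r=true, s=false, t=true, u=true, v=true); no atom is both obligatory and forbidden, so the set is consistent.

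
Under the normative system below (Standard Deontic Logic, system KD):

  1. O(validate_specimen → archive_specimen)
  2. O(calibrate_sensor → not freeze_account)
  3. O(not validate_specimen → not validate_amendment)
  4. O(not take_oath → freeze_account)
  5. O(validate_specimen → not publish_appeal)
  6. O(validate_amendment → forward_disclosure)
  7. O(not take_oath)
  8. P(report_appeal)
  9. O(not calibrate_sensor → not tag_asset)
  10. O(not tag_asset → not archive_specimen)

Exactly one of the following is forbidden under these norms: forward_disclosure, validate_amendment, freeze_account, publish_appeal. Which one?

validate_amendment

Premise 7 states O(not take_oath) outright.
Premise 4 is O(not take_oath → freeze_account); since O(not take_oath), deontic closure gives O(freeze_account).
The contrapositive of premise 2 (O(calibrate_sensor → not freeze_account)) is O(freeze_account → not calibrate_sensor), and O(freeze_account) is already established, so O(not calibrate_sensor).
Applying K to premise 9 (O(not calibrate_sensor → not tag_asset)) and O(not calibrate_sensor) yields O(not tag_asset).
With premise 10, O(not tag_asset → not archive_specimen), the K-axiom yields O(not archive_specimen).
Premise 1 is O(validate_specimen → archive_specimen); contrapositively O(not archive_specimen → not validate_specimen). Since O(not archive_specimen) holds, K gives O(not validate_specimen).
With premise 3, O(not validate_specimen → not validate_amendment), the K-axiom yields O(not validate_amendment).
So O(not validate_amendment) holds, i.e. validate_amendment is forbidden. None of the other listed options is forbidden under the premises.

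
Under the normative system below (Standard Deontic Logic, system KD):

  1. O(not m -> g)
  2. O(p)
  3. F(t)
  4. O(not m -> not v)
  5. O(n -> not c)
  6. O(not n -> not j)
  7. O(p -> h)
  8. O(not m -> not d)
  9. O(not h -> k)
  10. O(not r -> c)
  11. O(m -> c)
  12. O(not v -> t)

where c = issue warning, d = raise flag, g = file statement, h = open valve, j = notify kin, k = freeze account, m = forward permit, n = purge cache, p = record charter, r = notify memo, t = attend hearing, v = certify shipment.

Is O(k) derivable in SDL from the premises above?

Premise 9 is O(not h -> k), but O(not h) is not derivable from the premises, so it does not yield O(k).
No other premise forces O(k). An ideal world satisfying every premise can still have k false, so O(k) is not derivable.

No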